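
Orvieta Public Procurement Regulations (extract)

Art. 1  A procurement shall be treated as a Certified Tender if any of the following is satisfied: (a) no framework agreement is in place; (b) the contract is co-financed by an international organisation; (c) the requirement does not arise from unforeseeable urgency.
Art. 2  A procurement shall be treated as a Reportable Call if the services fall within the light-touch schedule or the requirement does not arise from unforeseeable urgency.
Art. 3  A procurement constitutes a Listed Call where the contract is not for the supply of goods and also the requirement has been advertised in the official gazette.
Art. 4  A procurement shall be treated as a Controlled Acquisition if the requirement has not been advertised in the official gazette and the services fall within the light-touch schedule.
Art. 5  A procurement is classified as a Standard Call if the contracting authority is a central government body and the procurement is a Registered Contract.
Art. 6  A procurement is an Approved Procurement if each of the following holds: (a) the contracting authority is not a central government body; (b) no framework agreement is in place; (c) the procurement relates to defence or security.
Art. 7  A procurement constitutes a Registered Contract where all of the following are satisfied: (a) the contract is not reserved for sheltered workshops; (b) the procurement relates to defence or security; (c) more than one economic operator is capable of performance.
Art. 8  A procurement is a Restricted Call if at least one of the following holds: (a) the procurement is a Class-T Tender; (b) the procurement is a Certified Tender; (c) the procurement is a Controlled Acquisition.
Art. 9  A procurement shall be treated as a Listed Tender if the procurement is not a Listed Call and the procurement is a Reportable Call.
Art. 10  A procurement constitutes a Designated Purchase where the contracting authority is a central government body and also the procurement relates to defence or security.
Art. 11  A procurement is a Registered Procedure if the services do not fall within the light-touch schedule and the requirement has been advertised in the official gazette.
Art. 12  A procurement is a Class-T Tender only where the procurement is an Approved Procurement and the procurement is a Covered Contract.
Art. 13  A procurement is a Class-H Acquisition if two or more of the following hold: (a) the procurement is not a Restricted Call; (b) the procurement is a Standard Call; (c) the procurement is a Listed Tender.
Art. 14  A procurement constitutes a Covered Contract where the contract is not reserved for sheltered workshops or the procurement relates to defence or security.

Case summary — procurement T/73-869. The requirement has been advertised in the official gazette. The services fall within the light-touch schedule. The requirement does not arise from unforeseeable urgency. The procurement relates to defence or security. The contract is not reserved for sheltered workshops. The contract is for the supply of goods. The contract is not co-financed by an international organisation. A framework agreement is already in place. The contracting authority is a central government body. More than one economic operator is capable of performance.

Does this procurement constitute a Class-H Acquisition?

article 6 — Approved Procurement: [the contracting authority is not a central government body? no] AND [no framework agreement is in place? no] AND [the procurement relates to defence or security? yes] → not satisfied.
article 14 — Covered Contract: [the contract is not reserved for sheltered workshops? yes] OR [the procurement relates to defence or security? yes] → satisfied.
article 12 — Class-T Tender: [Approved Procurement (article 6)? no] AND [Covered Contract (article 14)? yes] → not satisfied.
article 1 — Certified Tender: [no framework agreement is in place? no] OR [the contract is co-financed by an international organisation? no] OR [the requirement does not arise from unforeseeable urgency? yes] → satisfied.
article 4 — Controlled Acquisition: [the requirement has not been advertised in the official gazette? no] AND [the services fall within the light-touch schedule? yes] → not satisfied.
article 8 — Restricted Call: [Class-T Tender (article 12)? no] OR [Certified Tender (article 1)? yes] OR [Controlled Acquisition (article 4)? no] → satisfied.
article 7 — Registered Contract: [the contract is not reserved for sheltered workshops? yes] AND [the procurement relates to defence or security? yes] AND [more than one economic operator is capable of performance? yes] → satisfied.
article 5 — Standard Call: [the contracting authority is a central government body? yes] AND [Registered Contract (article 7)? yes] → satisfied.
article 3 — Listed Call: [the contract is not for the supply of goods? no] AND [the requirement has been advertised in the official gazette? yes] → not satisfied.
article 2 — Reportable Call: [the services fall within the light-touch schedule? yes] OR [the requirement does not arise from unforeseeable urgency? yes] → satisfied.
article 9 — Listed Tender: [not a Listed Call (article 3)? yes] AND [Reportable Call (article 2)? yes] → satisfied.
article 13 — Class-H Acquisition: not a Restricted Call (article 8)? no; Standard Call (article 5)? yes; Listed Tender (article 9)? yes — 2 of 3 hold (need ≥2) → satisfied.

Yes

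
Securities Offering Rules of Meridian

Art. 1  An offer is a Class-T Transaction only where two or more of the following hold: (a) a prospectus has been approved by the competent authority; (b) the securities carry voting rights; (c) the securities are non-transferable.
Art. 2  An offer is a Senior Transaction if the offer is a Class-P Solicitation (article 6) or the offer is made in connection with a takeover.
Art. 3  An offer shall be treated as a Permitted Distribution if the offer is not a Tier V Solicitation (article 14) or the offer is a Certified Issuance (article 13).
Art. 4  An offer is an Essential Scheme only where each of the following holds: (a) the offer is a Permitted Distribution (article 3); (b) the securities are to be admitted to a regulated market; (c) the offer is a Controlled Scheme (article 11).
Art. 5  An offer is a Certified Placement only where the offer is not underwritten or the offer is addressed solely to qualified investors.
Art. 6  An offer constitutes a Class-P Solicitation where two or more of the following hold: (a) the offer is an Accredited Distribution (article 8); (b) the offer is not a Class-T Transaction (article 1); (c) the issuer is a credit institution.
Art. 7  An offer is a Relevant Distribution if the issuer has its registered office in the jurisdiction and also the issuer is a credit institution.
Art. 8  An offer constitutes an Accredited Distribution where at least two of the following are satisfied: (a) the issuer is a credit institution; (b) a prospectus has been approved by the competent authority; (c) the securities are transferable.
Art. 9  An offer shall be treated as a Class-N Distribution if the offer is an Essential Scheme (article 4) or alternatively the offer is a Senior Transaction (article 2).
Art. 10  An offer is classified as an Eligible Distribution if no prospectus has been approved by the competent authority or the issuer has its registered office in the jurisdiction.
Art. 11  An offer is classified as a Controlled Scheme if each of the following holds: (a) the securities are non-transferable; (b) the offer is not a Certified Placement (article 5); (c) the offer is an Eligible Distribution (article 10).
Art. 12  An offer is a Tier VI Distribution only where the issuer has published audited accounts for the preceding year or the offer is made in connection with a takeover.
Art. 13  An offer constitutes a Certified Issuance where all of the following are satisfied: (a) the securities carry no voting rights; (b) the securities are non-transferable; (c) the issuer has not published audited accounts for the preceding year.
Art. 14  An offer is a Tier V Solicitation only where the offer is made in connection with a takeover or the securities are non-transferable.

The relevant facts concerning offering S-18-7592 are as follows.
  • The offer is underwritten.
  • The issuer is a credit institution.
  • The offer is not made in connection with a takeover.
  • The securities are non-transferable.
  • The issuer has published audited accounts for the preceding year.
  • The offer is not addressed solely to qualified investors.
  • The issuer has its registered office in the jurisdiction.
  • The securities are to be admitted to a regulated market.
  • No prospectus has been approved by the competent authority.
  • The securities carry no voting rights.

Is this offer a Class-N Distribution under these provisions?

article 14 — Tier V Solicitation: [the offer is made in connection with a takeover? no] OR [the securities are non-transferable? yes] → satisfied.
article 13 — Certified Issuance: [the securities carry no voting rights? yes] AND [the securities are non-transferable? yes] AND [the issuer has not published audited accounts for the preceding year? no] → not satisfied.
article 3 — Permitted Distribution: [not a Tier V Solicitation (article 14)? no] OR [Certified Issuance (article 13)? no] → not satisfied.
article 5 — Certified Placement: [the offer is not underwritten? no] OR [the offer is addressed solely to qualified investors? no] → not satisfied.
article 10 — Eligible Distribution: [no prospectus has been approved by the competent authority? yes] OR [the issuer has its registered office in the jurisdiction? yes] → satisfied.
article 11 — Controlled Scheme: [the securities are non-transferable? yes] AND [not a Certified Placement (article 5)? yes] AND [Eligible Distribution (article 10)? yes] → satisfied.
article 4 — Essential Scheme: [Permitted Distribution (article 3)? no] AND [the securities are to be admitted to a regulated market? yes] AND [Controlled Scheme (article 11)? yes] → not satisfied.
article 8 — Accredited Distribution: the issuer is a credit institution? yes; a prospectus has been approved by the competent authority? no; the securities are transferable? no — 1 of 3 hold (need ≥2) → not satisfied.
article 1 — Class-T Transaction: a prospectus has been approved by the competent authority? no; the securities carry voting rights? no; the securities are non-transferable? yes — 1 of 3 hold (need ≥2) → not satisfied.
article 6 — Class-P Solicitation: Accredited Distribution (article 8)? no; not a Class-T Transaction (article 1)? yes; the issuer is a credit institution? yes — 2 of 3 hold (need ≥2) → satisfied.
article 2 — Senior Transaction: [Class-P Solicitation (article 6)? yes] OR [the offer is made in connection with a takeover? no] → satisfied.
article 9 — Class-N Distribution: [Essential Scheme (article 4)? no] OR [Senior Transaction (article 2)? yes] → satisfied.

Yes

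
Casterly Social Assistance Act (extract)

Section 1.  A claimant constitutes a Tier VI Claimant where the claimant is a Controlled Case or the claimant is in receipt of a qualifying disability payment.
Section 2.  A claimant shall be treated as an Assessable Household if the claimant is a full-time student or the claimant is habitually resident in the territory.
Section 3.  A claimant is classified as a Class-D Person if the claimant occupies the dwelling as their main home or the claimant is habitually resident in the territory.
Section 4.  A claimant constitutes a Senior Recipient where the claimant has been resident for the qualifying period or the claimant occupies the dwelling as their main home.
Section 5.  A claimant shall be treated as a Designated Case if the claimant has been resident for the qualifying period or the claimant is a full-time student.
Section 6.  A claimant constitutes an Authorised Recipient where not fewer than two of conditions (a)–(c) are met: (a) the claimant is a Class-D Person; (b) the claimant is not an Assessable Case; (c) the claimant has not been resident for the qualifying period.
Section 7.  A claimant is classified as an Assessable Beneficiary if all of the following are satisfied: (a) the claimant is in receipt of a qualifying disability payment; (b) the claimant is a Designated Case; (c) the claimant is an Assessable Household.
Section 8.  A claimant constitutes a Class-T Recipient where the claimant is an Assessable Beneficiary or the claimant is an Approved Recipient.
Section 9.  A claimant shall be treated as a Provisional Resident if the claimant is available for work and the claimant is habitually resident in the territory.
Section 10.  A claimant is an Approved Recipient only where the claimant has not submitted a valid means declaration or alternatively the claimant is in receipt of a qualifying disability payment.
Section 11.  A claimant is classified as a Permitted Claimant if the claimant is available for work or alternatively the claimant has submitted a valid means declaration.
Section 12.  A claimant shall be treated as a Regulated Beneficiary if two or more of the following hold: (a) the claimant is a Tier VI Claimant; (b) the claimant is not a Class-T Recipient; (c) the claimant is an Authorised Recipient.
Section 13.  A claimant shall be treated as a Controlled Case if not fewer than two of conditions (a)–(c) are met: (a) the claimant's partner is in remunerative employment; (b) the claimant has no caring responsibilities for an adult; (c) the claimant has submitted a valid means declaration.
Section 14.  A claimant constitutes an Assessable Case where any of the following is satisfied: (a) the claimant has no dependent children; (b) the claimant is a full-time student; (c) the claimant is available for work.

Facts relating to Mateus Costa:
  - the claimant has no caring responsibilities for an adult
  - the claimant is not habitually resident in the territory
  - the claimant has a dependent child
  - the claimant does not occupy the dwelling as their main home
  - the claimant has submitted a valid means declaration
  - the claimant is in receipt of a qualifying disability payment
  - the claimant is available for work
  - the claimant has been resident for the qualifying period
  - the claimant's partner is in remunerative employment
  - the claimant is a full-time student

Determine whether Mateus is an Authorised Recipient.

section 3 — Class-D Person: [the claimant occupies the dwelling as their main home? no] OR [the claimant is habitually resident in the territory? no] → not satisfied.
section 14 — Assessable Case: [the claimant has no dependent children? no] OR [the claimant is a full-time student? yes] OR [the claimant is available for work? yes] → satisfied.
section 6 — Authorised Recipient: Class-D Person (section 3)? no; not an Assessable Case (section 14)? no; the claimant has not been resident for the qualifying period? no — 0 of 3 hold (need ≥2) → not satisfied.

No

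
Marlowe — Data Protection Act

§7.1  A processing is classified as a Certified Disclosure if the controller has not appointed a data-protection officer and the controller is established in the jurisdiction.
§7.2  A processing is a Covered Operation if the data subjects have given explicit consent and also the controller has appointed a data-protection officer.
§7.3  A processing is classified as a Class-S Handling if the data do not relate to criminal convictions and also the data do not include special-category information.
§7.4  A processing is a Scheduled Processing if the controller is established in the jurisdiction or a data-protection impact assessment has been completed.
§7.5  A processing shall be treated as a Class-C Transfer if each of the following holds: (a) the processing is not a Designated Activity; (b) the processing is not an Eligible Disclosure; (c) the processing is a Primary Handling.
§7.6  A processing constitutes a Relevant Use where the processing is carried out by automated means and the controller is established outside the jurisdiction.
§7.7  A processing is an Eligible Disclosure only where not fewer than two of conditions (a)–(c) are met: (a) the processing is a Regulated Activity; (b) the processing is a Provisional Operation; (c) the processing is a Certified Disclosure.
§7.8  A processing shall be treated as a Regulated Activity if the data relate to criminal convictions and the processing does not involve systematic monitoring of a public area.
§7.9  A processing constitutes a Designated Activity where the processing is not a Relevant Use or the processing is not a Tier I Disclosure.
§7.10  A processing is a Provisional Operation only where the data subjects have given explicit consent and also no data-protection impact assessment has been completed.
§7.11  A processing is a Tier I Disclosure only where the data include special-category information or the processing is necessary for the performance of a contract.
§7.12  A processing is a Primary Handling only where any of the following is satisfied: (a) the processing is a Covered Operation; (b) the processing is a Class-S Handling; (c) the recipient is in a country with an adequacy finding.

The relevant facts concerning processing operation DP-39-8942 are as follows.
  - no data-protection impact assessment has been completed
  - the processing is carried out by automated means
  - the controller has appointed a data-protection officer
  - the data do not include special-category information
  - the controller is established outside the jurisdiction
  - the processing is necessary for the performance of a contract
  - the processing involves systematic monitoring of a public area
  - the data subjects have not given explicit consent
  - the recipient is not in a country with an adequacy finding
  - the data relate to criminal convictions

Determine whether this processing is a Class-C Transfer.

§7.6 — Relevant Use: [the processing is carried out by automated means? yes] AND [the controller is established outside the jurisdiction? yes] → satisfied.
§7.11 — Tier I Disclosure: [the data include special-category information? no] OR [the processing is necessary for the performance of a contract? yes] → satisfied.
§7.9 — Designated Activity: [not a Relevant Use (§7.6)? no] OR [not a Tier I Disclosure (§7.11)? no] → not satisfied.
§7.8 — Regulated Activity: [the data relate to criminal convictions? yes] AND [the processing does not involve systematic monitoring of a public area? no] → not satisfied.
§7.10 — Provisional Operation: [the data subjects have given explicit consent? no] AND [no data-protection impact assessment has been completed? yes] → not satisfied.
§7.1 — Certified Disclosure: [the controller has not appointed a data-protection officer? no] AND [the controller is established in the jurisdiction? no] → not satisfied.
§7.7 — Eligible Disclosure: Regulated Activity (§7.8)? no; Provisional Operation (§7.10)? no; Certified Disclosure (§7.1)? no — 0 of 3 hold (need ≥2) → not satisfied.
§7.2 — Covered Operation: [the data subjects have given explicit consent? no] AND [the controller has appointed a data-protection officer? yes] → not satisfied.
§7.3 — Class-S Handling: [the data do not relate to criminal convictions? no] AND [the data do not include special-category information? yes] → not satisfied.
§7.12 — Primary Handling: [Covered Operation (§7.2)? no] OR [Class-S Handling (§7.3)? no] OR [the recipient is in a country with an adequacy finding? no] → not satisfied.
§7.5 — Class-C Transfer: [not a Designated Activity (§7.9)? yes] AND [not an Eligible Disclosure (§7.7)? yes] AND [Primary Handling (§7.12)? no] → not satisfied.

No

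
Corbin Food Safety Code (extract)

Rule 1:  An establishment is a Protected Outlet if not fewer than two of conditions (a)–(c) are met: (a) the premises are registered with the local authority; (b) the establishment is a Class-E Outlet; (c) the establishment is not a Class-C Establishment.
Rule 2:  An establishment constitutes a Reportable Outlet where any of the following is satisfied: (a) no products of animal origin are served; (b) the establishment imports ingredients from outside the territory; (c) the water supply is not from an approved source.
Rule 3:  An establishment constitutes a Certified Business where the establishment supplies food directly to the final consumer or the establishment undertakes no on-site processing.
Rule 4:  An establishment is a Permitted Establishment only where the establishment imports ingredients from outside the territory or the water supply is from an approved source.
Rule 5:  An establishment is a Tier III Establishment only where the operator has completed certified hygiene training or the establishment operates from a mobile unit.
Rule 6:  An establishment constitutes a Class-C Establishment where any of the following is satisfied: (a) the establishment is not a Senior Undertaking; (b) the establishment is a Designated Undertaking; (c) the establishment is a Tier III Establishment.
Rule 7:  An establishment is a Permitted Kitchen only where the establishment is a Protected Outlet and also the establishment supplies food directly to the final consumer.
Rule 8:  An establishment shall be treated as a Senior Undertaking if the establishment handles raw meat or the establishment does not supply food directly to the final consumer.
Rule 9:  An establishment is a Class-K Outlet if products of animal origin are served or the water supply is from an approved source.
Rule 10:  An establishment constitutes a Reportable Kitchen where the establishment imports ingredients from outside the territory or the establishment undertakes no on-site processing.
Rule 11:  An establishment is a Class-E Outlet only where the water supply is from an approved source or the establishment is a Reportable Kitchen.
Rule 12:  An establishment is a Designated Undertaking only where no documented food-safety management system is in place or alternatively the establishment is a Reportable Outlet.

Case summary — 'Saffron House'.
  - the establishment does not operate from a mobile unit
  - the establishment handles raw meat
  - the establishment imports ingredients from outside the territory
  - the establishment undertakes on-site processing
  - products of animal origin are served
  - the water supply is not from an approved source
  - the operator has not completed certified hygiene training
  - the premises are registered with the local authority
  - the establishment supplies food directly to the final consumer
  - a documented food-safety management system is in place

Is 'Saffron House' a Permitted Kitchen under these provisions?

Yes

rule 10 — Reportable Kitchen: [the establishment imports ingredients from outside the territory? yes] OR [the establishment undertakes no on-site processing? no] → satisfied.
rule 11 — Class-E Outlet: [the water supply is from an approved source? no] OR [Reportable Kitchen (rule 10)? yes] → satisfied.
rule 8 — Senior Undertaking: [the establishment handles raw meat? yes] OR [the establishment does not supply food directly to the final consumer? no] → satisfied.
rule 2 — Reportable Outlet: [no products of animal origin are served? no] OR [the establishment imports ingredients from outside the territory? yes] OR [the water supply is not from an approved source? yes] → satisfied.
rule 12 — Designated Undertaking: [no documented food-safety management system is in place? no] OR [Reportable Outlet (rule 2)? yes] → satisfied.
rule 5 — Tier III Establishment: [the operator has completed certified hygiene training? no] OR [the establishment operates from a mobile unit? no] → not satisfied.
rule 6 — Class-C Establishment: [not a Senior Undertaking (rule 8)? no] OR [Designated Undertaking (rule 12)? yes] OR [Tier III Establishment (rule 5)? no] → satisfied.
rule 1 — Protected Outlet: the premises are registered with the local authority? yes; Class-E Outlet (rule 11)? yes; not a Class-C Establishment (rule 6)? no — 2 of 3 hold (need ≥2) → satisfied.
rule 7 — Permitted Kitchen: [Protected Outlet (rule 1)? yes] AND [the establishment supplies food directly to the final consumer? yes] → satisfied.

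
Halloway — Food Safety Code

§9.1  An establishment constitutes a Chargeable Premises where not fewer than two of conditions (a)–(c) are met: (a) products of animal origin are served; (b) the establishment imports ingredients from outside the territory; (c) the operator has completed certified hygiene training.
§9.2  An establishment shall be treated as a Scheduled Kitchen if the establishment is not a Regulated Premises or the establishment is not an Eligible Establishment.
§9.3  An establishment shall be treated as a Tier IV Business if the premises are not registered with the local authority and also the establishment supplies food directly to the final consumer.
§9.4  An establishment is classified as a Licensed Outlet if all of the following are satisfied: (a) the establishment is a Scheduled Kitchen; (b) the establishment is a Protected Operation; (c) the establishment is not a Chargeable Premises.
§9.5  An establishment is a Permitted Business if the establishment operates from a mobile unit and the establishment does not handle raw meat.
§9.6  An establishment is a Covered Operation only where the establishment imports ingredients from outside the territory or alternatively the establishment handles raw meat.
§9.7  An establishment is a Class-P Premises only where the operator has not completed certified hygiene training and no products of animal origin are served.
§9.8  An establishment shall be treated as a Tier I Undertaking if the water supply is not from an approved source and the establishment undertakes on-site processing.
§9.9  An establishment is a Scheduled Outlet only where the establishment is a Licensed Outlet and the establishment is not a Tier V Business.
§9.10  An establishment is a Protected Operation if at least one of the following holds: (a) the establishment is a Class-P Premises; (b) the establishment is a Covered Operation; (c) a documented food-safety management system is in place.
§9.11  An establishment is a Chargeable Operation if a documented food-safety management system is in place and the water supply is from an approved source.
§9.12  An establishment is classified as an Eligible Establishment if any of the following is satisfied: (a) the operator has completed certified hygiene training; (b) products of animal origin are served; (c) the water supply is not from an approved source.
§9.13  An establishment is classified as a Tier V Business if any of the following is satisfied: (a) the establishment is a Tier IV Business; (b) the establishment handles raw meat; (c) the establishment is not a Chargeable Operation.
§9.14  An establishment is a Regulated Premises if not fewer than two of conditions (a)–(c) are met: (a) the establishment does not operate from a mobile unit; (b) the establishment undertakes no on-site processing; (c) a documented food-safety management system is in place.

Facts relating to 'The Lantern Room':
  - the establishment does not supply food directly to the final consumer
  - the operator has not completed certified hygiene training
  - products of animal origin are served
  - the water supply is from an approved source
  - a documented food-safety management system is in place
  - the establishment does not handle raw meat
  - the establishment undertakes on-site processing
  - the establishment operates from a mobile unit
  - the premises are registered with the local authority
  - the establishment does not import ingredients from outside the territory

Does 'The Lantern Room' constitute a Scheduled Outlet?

Yes

Under §9.14: the establishment does not operate from a mobile unit? no; the establishment undertakes no on-site processing? no; a documented food-safety management system is in place? yes — 1 of 3 hold (need ≥2) → not satisfied.
Under §9.12: the operator has completed certified hygiene training? no; or products of animal origin are served? yes; or the water supply is not from an approved source? no. So the establishment is an Eligible Establishment.
Under §9.2: not a Regulated Premises (§9.14)? yes; or not an Eligible Establishment (§9.12)? no. So the establishment is a Scheduled Kitchen.
Under §9.7: the operator has not completed certified hygiene training? yes; and no products of animal origin are served? no. So the establishment is not a Class-P Premises.
Under §9.6: the establishment imports ingredients from outside the territory? no; or the establishment handles raw meat? no. So the establishment is not a Covered Operation.
Under §9.10: Class-P Premises (§9.7)? no; or Covered Operation (§9.6)? no; or a documented food-safety management system is in place? yes. So the establishment is a Protected Operation.
Under §9.1: products of animal origin are served? yes; the establishment imports ingredients from outside the territory? no; the operator has completed certified hygiene training? no — 1 of 3 hold (need ≥2) → not satisfied.
Under §9.4: Scheduled Kitchen (§9.2)? yes; and Protected Operation (§9.10)? yes; and not a Chargeable Premises (§9.1)? yes. So the establishment is a Licensed Outlet.
Under §9.3: the premises are not registered with the local authority? no; and the establishment supplies food directly to the final consumer? no. So the establishment is not a Tier IV Business.
Under §9.11: a documented food-safety management system is in place? yes; and the water supply is from an approved source? yes. So the establishment is a Chargeable Operation.
Under §9.13: Tier IV Business (§9.3)? no; or the establishment handles raw meat? no; or not a Chargeable Operation (§9.11)? no. So the establishment is not a Tier V Business.
Under §9.9: Licensed Outlet (§9.4)? yes; and not a Tier V Business (§9.13)? yes. So the establishment is a Scheduled Outlet.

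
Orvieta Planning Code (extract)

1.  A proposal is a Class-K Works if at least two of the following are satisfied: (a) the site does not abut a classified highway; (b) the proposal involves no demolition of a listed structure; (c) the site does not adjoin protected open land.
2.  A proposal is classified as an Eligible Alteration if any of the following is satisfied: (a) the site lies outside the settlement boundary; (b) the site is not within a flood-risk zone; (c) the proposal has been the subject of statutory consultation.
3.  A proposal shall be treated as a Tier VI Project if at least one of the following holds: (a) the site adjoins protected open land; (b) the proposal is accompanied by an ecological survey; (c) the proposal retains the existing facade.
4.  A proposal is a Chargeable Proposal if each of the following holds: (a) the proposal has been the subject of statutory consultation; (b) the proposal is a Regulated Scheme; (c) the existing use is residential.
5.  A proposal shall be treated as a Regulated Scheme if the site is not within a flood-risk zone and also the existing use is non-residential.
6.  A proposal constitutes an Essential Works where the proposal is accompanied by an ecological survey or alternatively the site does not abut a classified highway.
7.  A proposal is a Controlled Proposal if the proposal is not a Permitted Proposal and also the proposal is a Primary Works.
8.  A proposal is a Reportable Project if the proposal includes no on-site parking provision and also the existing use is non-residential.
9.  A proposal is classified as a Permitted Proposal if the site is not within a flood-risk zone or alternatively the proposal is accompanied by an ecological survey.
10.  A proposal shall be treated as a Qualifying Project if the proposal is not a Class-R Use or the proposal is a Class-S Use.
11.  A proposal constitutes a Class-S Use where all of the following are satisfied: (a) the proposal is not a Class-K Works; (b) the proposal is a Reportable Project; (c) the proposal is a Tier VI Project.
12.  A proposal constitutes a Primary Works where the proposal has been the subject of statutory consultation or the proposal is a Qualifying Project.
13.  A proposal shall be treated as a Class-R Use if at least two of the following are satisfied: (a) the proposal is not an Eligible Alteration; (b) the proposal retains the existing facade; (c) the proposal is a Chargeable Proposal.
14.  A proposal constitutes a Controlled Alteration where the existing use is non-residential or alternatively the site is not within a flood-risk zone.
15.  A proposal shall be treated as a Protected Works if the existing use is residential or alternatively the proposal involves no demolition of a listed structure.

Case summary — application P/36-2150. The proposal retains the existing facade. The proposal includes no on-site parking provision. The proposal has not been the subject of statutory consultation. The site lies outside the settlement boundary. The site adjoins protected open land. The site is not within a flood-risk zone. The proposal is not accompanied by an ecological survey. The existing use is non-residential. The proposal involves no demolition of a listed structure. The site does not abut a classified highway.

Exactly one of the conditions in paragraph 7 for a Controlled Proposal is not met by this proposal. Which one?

Under paragraph 9: the site is not within a flood-risk zone? yes; or the proposal is accompanied by an ecological survey? no. So the proposal is a Permitted Proposal.
Under paragraph 2: the site lies outside the settlement boundary? yes; or the site is not within a flood-risk zone? yes; or the proposal has been the subject of statutory consultation? no. So the proposal is an Eligible Alteration.
Under paragraph 5: the site is not within a flood-risk zone? yes; and the existing use is non-residential? yes. So the proposal is a Regulated Scheme.
Under paragraph 4: the proposal has been the subject of statutory consultation? no; and Regulated Scheme (paragraph 5)? yes; and the existing use is residential? no. So the proposal is not a Chargeable Proposal.
Under paragraph 13: not an Eligible Alteration (paragraph 2)? no; the proposal retains the existing facade? yes; Chargeable Proposal (paragraph 4)? no — 1 of 3 hold (need ≥2) → not satisfied.
Under paragraph 1: the site does not abut a classified highway? yes; the proposal involves no demolition of a listed structure? yes; the site does not adjoin protected open land? no — 2 of 3 hold (need ≥2) → satisfied.
Under paragraph 8: the proposal includes no on-site parking provision? yes; and the existing use is non-residential? yes. So the proposal is a Reportable Project.
Under paragraph 3: the site adjoins protected open land? yes; or the proposal is accompanied by an ecological survey? no; or the proposal retains the existing facade? yes. So the proposal is a Tier VI Project.
Under paragraph 11: not a Class-K Works (paragraph 1)? no; and Reportable Project (paragraph 8)? yes; and Tier VI Project (paragraph 3)? yes. So the proposal is not a Class-S Use.
Under paragraph 10: not a Class-R Use (paragraph 13)? yes; or Class-S Use (paragraph 11)? no. So the proposal is a Qualifying Project.
Under paragraph 12: the proposal has been the subject of statutory consultation? no; or Qualifying Project (paragraph 10)? yes. So the proposal is a Primary Works.
Under paragraph 7: not a Permitted Proposal (paragraph 9)? no; and Primary Works (paragraph 12)? yes. So the proposal is not a Controlled Proposal.

Permitted Proposal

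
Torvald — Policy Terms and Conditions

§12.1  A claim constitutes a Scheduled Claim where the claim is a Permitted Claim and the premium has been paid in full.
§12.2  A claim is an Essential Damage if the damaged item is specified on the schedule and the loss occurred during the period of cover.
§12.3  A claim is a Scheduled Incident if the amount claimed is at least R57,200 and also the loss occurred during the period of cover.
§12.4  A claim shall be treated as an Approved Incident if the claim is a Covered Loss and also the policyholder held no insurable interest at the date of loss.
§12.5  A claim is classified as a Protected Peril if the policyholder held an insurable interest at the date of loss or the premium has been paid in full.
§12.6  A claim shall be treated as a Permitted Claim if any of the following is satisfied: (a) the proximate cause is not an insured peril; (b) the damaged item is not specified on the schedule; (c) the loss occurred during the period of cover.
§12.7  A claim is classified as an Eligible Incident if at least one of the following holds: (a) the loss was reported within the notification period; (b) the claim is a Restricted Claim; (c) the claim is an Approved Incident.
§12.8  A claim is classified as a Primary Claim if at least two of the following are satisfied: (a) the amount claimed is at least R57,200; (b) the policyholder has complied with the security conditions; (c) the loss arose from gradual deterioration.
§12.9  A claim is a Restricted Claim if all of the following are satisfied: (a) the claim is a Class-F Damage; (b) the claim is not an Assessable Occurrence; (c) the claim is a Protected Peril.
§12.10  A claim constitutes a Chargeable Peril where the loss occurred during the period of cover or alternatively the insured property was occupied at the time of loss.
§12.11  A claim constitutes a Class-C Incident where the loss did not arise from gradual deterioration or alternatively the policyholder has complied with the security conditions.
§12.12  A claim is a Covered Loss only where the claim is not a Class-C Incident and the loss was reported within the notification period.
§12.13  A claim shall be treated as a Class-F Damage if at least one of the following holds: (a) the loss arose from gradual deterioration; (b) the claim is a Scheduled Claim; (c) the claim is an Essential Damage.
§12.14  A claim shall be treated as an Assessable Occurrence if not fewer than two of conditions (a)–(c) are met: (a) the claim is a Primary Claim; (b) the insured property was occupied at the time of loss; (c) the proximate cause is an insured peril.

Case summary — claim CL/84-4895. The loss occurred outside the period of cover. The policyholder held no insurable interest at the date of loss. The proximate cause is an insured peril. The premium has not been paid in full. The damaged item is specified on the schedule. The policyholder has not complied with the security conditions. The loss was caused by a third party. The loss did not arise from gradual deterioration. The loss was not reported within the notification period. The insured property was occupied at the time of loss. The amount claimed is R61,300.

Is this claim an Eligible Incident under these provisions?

No

§12.6 — Permitted Claim: [the proximate cause is not an insured peril? no] OR [the damaged item is not specified on the schedule? no] OR [the loss occurred during the period of cover? no] → not satisfied.
§12.1 — Scheduled Claim: [Permitted Claim (§12.6)? no] AND [the premium has been paid in full? no] → not satisfied.
§12.2 — Essential Damage: [the damaged item is specified on the schedule? yes] AND [the loss occurred during the period of cover? no] → not satisfied.
§12.13 — Class-F Damage: [the loss arose from gradual deterioration? no] OR [Scheduled Claim (§12.1)? no] OR [Essential Damage (§12.2)? no] → not satisfied.
§12.8 — Primary Claim: amount claimed: R61,300 ≥ R57,200? yes; the policyholder has complied with the security conditions? no; the loss arose from gradual deterioration? no — 1 of 3 hold (need ≥2) → not satisfied.
§12.14 — Assessable Occurrence: Primary Claim (§12.8)? no; the insured property was occupied at the time of loss? yes; the proximate cause is an insured peril? yes — 2 of 3 hold (need ≥2) → satisfied.
§12.5 — Protected Peril: [the policyholder held an insurable interest at the date of loss? no] OR [the premium has been paid in full? no] → not satisfied.
§12.9 — Restricted Claim: [Class-F Damage (§12.13)? no] AND [not an Assessable Occurrence (§12.14)? no] AND [Protected Peril (§12.5)? no] → not satisfied.
§12.11 — Class-C Incident: [the loss did not arise from gradual deterioration? yes] OR [the policyholder has complied with the security conditions? no] → satisfied.
§12.12 — Covered Loss: [not a Class-C Incident (§12.11)? no] AND [the loss was reported within the notification period? no] → not satisfied.
§12.4 — Approved Incident: [Covered Loss (§12.12)? no] AND [the policyholder held no insurable interest at the date of loss? yes] → not satisfied.
§12.7 — Eligible Incident: [the loss was reported within the notification period? no] OR [Restricted Claim (§12.9)? no] OR [Approved Incident (§12.4)? no] → not satisfied.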